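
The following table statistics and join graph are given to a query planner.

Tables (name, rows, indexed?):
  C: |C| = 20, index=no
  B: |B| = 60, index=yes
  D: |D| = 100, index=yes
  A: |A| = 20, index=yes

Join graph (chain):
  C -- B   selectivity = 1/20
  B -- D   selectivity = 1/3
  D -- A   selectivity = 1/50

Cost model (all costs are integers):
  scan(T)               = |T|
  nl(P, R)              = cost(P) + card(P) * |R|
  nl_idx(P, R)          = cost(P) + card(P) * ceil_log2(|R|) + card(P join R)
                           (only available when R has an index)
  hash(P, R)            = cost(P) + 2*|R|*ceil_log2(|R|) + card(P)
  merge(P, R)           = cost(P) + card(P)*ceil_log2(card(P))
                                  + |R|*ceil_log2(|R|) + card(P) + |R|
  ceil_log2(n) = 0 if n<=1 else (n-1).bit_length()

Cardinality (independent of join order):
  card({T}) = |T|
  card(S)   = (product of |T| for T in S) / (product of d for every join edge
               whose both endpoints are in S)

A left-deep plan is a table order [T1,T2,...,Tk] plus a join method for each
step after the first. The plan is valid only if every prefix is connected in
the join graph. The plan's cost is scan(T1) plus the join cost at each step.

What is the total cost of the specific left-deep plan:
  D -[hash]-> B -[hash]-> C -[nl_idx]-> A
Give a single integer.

13920

step 1: scan D: cost=100, card=100
step 2: join B via hash
    card(P join B) = 100*60/(3) = 2000
    cost = 100 + 2*60*6 + 100 = 920
step 3: join C via hash
    card(P join C) = 2000*20/(20) = 2000
    cost = 920 + 2*20*5 + 2000 = 3120
step 4: join A via nl_idx
    card(P join A) = 2000*20/(50) = 800
    cost = 3120 + 2000*5 + 800 = 13920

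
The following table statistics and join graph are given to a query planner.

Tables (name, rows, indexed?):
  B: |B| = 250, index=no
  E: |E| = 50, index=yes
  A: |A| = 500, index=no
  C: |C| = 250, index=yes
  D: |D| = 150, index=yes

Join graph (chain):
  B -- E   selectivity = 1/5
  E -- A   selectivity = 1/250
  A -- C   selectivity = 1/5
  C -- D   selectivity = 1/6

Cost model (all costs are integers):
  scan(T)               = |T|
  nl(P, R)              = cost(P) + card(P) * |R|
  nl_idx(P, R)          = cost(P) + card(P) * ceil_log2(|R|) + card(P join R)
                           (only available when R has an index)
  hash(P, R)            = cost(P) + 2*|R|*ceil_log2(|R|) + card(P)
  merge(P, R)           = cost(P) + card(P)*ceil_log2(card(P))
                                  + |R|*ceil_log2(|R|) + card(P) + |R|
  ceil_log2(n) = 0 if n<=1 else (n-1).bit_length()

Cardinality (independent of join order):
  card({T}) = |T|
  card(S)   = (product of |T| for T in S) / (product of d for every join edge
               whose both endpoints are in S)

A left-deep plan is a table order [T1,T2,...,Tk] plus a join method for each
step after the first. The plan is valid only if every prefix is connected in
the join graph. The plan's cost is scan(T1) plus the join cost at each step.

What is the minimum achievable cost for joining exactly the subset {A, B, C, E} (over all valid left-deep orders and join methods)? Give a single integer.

Selinger DP over subsets of {A,B,C,E}:
  {B}: scan cost=250, card=250
  {E}: scan cost=50, card=50
  {A}: scan cost=500, card=500
  {C}: scan cost=250, card=250
  {BE}: card=2500; try (E,hash)→1100, (B,merge)→2650, (E,merge)→2850, (B,hash)→4100, (E,nl_idx)→4250, (B,nl)→12550 …(+1); best=1100 via (E,hash)
  {AE}: card=100; try (E,hash)→1600, (E,nl_idx)→3600, (A,merge)→5400, (E,merge)→5850, (A,hash)→9100, (A,nl)→25050 …(+1); best=1600 via (E,hash)
  {AC}: card=25000; try (C,hash)→5000, (A,merge)→7500, (C,merge)→7750, (A,hash)→9500, (C,nl_idx)→29500, (A,nl)→125250 …(+1); best=5000 via (C,hash)
  {ABE}: card=5000; try (B,merge)→4650, (B,hash)→5700, (A,hash)→12600, (B,nl)→26600, (A,merge)→38600, (A,nl)→1251100; best=4650 via (B,merge)
  {ACE}: card=5000; try (C,merge)→4650, (C,hash)→5700, (C,nl_idx)→7400, (C,nl)→26600, (E,hash)→30600, (E,nl_idx)→160000 …(+2); best=4650 via (C,merge)
  {ABCE}: card=250000; try (C,hash)→13650, (B,hash)→13650, (C,merge)→76900, (B,merge)→76900, (C,nl_idx)→294650, (C,nl)→1254650 …(+1); best=13650 via (C,hash)

13650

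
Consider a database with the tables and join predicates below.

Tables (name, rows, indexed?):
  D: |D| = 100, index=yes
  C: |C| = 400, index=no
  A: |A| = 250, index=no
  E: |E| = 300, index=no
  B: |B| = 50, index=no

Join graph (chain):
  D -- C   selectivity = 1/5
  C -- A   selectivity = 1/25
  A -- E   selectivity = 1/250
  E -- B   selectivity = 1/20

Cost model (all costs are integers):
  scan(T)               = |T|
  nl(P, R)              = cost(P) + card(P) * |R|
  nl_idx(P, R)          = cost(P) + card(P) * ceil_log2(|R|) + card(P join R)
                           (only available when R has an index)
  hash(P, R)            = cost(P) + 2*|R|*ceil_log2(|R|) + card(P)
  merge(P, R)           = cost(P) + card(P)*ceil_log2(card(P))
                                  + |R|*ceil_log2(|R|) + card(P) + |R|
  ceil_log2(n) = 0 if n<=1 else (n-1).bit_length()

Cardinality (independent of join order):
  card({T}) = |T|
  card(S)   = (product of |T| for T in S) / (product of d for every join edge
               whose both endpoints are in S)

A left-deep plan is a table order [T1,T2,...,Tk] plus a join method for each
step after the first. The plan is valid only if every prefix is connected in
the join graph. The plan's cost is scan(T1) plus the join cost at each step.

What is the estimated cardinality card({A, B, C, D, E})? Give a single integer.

Tables in S: A(250), B(50), C(400), D(100), E(300)
Edges inside S: D-C(d=5), C-A(d=25), A-E(d=250), E-B(d=20)
numerator = 250 * 50 * 400 * 100 * 300 = 150000000000
denominator = 5 * 25 * 250 * 20 = 625000
card(S) = 150000000000 / 625000 = 240000

240000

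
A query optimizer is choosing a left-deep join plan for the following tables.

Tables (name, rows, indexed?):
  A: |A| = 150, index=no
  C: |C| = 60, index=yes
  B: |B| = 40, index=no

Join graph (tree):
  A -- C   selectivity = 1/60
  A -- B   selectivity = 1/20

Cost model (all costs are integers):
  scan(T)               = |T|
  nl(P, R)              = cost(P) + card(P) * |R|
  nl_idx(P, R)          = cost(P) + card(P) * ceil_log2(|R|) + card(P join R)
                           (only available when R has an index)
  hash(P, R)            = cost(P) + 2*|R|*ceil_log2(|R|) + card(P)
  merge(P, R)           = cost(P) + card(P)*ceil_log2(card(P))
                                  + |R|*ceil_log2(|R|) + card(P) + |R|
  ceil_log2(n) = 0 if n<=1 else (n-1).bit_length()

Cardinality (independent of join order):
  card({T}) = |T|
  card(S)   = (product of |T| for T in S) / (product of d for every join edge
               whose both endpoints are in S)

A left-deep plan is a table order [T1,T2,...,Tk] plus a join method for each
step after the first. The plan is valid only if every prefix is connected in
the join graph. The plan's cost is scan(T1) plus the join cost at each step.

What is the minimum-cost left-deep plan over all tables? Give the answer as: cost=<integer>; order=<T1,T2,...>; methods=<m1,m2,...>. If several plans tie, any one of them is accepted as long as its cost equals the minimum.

Selinger DP (subsets sized 1..n):
  {A}: scan cost=150, card=150
  {C}: scan cost=60, card=60
  {B}: scan cost=40, card=40
  {AC}: card=150; try (C,hash)→1020, (C,nl_idx)→1200, (A,merge)→1830, (C,merge)→1920, (A,hash)→2520, (A,nl)→9060 …(+1); best=1020 via (C,hash)
  {AB}: card=300; try (B,hash)→780, (A,merge)→1670, (B,merge)→1780, (A,hash)→2480, (A,nl)→6040, (B,nl)→6150; best=780 via (B,hash)
  {ABC}: card=300; try (B,hash)→1650, (C,hash)→1800, (B,merge)→2650, (C,nl_idx)→2880, (C,merge)→4200, (B,nl)→7020 …(+1); best=1650 via (B,hash)

cost=1650; order=A,C,B; methods=hash,hash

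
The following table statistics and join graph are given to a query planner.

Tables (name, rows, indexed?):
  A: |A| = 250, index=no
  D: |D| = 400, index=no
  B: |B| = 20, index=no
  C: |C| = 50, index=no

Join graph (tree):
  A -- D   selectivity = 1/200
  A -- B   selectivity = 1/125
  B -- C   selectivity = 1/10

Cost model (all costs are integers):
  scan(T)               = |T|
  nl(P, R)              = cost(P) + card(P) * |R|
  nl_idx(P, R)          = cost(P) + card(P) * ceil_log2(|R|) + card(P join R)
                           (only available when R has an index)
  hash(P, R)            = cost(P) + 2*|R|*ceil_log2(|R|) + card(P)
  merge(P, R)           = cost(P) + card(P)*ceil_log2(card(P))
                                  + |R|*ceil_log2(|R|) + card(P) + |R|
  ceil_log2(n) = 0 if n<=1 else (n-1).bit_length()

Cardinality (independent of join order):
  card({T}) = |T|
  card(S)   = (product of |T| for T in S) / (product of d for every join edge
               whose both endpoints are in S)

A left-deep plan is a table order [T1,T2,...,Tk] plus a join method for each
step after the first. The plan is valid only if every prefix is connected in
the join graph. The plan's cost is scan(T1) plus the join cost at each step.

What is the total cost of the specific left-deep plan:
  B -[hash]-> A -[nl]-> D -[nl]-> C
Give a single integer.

step 1: scan B: cost=20, card=20
step 2: join A via hash
    card(P join A) = 20*250/(125) = 40
    cost = 20 + 2*250*8 + 20 = 4040
step 3: join D via nl
    card(P join D) = 40*400/(200) = 80
    cost = 4040 + 40*400 = 20040
step 4: join C via nl
    card(P join C) = 80*50/(10) = 400
    cost = 20040 + 80*50 = 24040

24040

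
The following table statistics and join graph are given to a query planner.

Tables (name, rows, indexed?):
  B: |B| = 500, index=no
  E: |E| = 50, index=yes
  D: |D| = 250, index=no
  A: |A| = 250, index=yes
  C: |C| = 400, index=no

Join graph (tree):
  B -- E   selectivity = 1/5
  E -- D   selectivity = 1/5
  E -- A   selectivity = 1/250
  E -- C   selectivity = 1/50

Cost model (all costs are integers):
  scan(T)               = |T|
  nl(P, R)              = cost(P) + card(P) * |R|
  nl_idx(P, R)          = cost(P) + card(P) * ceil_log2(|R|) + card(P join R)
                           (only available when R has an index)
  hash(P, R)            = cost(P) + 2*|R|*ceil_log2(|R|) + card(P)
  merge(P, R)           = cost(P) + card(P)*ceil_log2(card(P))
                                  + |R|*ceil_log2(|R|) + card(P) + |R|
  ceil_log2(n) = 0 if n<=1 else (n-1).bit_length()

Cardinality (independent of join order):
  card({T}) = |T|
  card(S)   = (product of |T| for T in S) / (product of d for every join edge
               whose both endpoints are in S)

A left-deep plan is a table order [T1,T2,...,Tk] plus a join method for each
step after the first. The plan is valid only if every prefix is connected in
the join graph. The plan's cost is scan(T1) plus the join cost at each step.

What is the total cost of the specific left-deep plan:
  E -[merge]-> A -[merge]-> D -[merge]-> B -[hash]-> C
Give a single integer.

299950

step 1: scan E: cost=50, card=50
step 2: join A via merge
    card(P join A) = 50*250/(250) = 50
    cost = 50 + 50*6 + 250*8 + 50 + 250 = 2650
step 3: join D via merge
    card(P join D) = 50*250/(5) = 2500
    cost = 2650 + 50*6 + 250*8 + 50 + 250 = 5250
step 4: join B via merge
    card(P join B) = 2500*500/(5) = 250000
    cost = 5250 + 2500*12 + 500*9 + 2500 + 500 = 42750
step 5: join C via hash
    card(P join C) = 250000*400/(50) = 2000000
    cost = 42750 + 2*400*9 + 250000 = 299950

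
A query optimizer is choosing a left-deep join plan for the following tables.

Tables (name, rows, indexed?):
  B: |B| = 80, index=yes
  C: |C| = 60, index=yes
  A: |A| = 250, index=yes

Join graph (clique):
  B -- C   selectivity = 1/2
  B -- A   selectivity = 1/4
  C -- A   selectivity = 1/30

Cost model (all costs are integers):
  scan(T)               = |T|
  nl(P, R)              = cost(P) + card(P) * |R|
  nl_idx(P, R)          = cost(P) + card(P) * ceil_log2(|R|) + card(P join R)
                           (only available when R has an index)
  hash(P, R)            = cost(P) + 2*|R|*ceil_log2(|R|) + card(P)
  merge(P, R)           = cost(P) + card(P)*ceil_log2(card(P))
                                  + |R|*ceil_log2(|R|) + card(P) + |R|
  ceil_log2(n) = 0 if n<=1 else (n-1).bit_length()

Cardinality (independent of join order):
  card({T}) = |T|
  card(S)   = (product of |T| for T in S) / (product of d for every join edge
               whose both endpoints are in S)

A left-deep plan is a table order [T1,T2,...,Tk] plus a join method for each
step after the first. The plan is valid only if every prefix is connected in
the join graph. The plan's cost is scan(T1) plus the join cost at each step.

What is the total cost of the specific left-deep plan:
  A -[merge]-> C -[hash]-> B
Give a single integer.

step 1: scan A: cost=250, card=250
step 2: join C via merge
    card(P join C) = 250*60/(30) = 500
    cost = 250 + 250*8 + 60*6 + 250 + 60 = 2920
step 3: join B via hash
    card(P join B) = 500*80/(2*4) = 5000
    cost = 2920 + 2*80*7 + 500 = 4540

4540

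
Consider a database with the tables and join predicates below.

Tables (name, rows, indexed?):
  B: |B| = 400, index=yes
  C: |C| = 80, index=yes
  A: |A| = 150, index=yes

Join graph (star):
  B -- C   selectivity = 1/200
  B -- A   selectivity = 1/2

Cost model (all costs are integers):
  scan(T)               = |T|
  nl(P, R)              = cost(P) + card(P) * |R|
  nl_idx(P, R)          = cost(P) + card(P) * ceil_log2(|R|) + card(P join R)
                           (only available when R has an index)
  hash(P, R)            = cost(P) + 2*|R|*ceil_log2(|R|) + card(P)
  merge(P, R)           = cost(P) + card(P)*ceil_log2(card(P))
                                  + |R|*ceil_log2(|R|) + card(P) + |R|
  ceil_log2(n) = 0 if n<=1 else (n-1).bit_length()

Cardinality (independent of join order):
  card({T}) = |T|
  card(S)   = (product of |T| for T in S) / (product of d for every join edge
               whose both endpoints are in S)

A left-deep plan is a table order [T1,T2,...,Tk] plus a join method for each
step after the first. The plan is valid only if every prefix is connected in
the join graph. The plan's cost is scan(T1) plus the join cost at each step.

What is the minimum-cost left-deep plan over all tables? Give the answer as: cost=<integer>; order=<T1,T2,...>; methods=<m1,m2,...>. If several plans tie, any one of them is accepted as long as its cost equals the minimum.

Selinger DP (subsets sized 1..n):
  {B}: scan cost=400, card=400
  {C}: scan cost=80, card=80
  {A}: scan cost=150, card=150
  {BC}: card=160; try (B,nl_idx)→960, (C,hash)→1920, (C,nl_idx)→3360, (B,merge)→4720, (C,merge)→5040, (B,hash)→7360 …(+2); best=960 via (B,nl_idx)
  {AB}: card=30000; try (A,hash)→3200, (B,merge)→5500, (A,merge)→5750, (B,hash)→7500, (B,nl_idx)→31500, (A,nl_idx)→33600 …(+2); best=3200 via (A,hash)
  {ABC}: card=12000; try (A,hash)→3520, (A,merge)→3750, (A,nl_idx)→14240, (A,nl)→24960, (C,hash)→34320, (C,nl_idx)→225200 …(+2); best=3520 via (A,hash)

cost=3520; order=C,B,A; methods=nl_idx,hash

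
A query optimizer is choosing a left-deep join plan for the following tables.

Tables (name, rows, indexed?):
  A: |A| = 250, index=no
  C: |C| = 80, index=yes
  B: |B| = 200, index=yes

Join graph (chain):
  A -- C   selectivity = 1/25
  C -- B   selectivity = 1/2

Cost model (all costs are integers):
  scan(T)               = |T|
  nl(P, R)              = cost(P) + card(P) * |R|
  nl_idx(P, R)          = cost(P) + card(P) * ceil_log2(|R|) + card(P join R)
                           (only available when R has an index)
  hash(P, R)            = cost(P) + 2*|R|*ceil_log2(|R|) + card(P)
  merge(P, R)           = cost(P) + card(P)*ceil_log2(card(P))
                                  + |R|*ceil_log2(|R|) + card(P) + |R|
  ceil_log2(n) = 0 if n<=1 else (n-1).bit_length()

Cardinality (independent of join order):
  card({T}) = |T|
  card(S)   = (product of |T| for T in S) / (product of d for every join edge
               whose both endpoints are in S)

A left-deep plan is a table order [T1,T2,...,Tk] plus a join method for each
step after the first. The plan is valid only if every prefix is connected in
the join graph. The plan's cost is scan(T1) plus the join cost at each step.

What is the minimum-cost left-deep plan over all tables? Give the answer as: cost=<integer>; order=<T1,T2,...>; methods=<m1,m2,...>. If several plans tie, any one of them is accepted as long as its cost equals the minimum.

Selinger DP (subsets sized 1..n):
  {A}: scan cost=250, card=250
  {C}: scan cost=80, card=80
  {B}: scan cost=200, card=200
  {AC}: card=800; try (C,hash)→1620, (C,nl_idx)→2800, (A,merge)→2970, (C,merge)→3140, (A,hash)→4160, (A,nl)→20080 …(+1); best=1620 via (C,hash)
  {BC}: card=8000; try (C,hash)→1520, (B,merge)→2520, (C,merge)→2640, (B,hash)→3360, (B,nl_idx)→8720, (C,nl_idx)→9600 …(+2); best=1520 via (C,hash)
  {ABC}: card=80000; try (B,hash)→5620, (B,merge)→12220, (A,hash)→13520, (B,nl_idx)→88020, (A,merge)→115770, (B,nl)→161620 …(+1); best=5620 via (B,hash)

cost=5620; order=A,C,B; methods=hash,hash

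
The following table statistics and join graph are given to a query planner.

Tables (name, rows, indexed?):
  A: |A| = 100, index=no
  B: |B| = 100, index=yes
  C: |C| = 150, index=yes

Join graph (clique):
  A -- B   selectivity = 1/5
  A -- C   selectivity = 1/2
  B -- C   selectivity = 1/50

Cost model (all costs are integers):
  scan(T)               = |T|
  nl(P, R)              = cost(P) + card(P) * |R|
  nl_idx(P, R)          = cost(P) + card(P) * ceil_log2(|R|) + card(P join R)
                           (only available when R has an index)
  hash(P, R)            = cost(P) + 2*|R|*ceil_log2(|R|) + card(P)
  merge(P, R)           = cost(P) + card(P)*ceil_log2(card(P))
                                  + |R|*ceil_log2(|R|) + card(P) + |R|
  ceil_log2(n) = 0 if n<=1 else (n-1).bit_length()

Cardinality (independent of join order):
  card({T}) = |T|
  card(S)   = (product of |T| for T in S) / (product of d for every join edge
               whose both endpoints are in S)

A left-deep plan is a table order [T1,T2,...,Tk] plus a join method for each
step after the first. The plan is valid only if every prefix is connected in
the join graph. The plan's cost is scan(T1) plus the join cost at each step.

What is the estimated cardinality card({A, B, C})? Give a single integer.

Tables in S: A(100), B(100), C(150)
Edges inside S: A-B(d=5), A-C(d=2), B-C(d=50)
numerator = 100 * 100 * 150 = 1500000
denominator = 5 * 2 * 50 = 500
card(S) = 1500000 / 500 = 3000

3000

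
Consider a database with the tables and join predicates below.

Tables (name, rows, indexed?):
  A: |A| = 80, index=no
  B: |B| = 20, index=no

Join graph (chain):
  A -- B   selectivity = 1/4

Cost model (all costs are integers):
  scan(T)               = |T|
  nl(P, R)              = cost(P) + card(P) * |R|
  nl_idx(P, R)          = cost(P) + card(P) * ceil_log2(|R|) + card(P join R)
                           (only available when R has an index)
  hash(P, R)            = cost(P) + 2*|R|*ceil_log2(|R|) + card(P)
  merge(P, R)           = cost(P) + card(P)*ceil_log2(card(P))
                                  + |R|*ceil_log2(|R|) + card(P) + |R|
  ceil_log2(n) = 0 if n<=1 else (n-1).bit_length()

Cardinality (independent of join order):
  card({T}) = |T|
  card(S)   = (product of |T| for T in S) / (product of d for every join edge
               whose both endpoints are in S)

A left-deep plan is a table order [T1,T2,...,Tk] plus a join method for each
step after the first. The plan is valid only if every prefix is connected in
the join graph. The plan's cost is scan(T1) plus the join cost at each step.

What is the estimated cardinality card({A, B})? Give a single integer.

Tables in S: A(80), B(20)
Edges inside S: A-B(d=4)
numerator = 80 * 20 = 1600
denominator = 4 = 4
card(S) = 1600 / 4 = 400

400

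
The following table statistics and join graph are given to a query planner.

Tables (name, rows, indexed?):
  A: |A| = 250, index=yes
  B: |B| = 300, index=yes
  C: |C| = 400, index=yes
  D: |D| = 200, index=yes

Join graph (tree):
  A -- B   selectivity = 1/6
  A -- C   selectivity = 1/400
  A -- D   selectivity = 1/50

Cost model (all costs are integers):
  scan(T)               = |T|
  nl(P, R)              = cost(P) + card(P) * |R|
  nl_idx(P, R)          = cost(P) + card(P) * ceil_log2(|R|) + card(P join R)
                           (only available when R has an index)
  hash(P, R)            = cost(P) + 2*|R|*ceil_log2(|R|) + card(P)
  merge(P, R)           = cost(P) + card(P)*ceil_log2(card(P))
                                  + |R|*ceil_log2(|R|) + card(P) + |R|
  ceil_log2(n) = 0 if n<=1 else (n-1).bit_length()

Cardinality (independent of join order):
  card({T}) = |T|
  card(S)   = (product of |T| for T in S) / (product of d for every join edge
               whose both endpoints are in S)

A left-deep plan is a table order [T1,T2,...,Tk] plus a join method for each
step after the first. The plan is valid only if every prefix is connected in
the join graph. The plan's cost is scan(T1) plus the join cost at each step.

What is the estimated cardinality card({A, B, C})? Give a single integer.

12500

Tables in S: A(250), B(300), C(400)
Edges inside S: A-B(d=6), A-C(d=400)
numerator = 250 * 300 * 400 = 30000000
denominator = 6 * 400 = 2400
card(S) = 30000000 / 2400 = 12500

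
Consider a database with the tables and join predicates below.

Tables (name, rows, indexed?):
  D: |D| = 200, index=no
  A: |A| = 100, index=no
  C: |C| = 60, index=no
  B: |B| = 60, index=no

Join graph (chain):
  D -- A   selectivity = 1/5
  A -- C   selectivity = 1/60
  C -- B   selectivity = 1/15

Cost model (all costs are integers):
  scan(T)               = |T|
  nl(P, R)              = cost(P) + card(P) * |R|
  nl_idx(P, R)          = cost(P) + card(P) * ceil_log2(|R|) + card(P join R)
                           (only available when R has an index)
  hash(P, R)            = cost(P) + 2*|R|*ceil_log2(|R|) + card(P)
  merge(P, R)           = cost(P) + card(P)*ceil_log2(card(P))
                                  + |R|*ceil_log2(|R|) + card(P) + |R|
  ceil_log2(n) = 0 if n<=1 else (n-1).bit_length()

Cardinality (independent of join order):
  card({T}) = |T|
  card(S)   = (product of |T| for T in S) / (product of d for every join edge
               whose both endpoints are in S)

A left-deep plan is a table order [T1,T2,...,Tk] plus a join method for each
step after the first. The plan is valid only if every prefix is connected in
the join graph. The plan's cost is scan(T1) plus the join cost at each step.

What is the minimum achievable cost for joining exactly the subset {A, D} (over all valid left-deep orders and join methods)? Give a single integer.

1800

Selinger DP over subsets of {A,D}:
  {D}: scan cost=200, card=200
  {A}: scan cost=100, card=100
  {AD}: card=4000; try (A,hash)→1800, (D,merge)→2700, (A,merge)→2800, (D,hash)→3400, (D,nl)→20100, (A,nl)→20200; best=1800 via (A,hash)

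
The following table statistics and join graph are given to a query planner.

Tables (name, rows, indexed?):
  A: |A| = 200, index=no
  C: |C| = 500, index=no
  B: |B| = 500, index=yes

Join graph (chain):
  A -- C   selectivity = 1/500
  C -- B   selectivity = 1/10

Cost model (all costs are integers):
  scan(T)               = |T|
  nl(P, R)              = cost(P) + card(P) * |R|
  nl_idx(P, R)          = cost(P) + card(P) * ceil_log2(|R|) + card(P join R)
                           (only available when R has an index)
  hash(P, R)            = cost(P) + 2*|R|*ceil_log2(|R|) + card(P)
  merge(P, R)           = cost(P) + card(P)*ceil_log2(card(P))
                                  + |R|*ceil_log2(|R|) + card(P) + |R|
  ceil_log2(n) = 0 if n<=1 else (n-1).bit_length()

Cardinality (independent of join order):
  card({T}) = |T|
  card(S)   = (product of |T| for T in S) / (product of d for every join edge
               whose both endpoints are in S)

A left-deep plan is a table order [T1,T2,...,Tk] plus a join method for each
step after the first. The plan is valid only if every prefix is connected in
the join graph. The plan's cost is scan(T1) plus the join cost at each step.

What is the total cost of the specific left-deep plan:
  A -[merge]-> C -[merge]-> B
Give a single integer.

13800

step 1: scan A: cost=200, card=200
step 2: join C via merge
    card(P join C) = 200*500/(500) = 200
    cost = 200 + 200*8 + 500*9 + 200 + 500 = 7000
step 3: join B via merge
    card(P join B) = 200*500/(10) = 10000
    cost = 7000 + 200*8 + 500*9 + 200 + 500 = 13800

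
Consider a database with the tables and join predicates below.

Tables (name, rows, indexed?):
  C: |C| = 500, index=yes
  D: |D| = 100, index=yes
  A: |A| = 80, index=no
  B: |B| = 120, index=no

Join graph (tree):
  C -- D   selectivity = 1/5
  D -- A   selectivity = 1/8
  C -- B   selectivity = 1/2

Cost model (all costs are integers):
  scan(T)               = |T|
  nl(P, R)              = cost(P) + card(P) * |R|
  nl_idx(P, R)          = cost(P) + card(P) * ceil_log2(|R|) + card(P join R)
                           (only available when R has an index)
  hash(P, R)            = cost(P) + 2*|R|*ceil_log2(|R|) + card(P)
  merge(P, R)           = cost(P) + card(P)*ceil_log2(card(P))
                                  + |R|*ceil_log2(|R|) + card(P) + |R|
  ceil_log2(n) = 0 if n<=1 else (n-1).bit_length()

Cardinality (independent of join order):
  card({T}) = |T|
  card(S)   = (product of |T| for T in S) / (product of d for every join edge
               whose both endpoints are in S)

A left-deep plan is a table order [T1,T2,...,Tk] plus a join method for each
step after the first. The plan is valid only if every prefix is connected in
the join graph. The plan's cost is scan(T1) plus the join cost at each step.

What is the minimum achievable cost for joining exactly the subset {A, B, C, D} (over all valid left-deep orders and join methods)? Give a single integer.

Selinger DP over subsets of {A,B,C,D}:
  {C}: scan cost=500, card=500
  {D}: scan cost=100, card=100
  {A}: scan cost=80, card=80
  {B}: scan cost=120, card=120
  {CD}: card=10000; try (D,hash)→2400, (C,merge)→5900, (D,merge)→6300, (C,hash)→9200, (C,nl_idx)→11000, (D,nl_idx)→14000 …(+2); best=2400 via (D,hash)
  {BC}: card=30000; try (B,hash)→2680, (C,merge)→6080, (B,merge)→6460, (C,hash)→9240, (C,nl_idx)→31200, (C,nl)→60120 …(+1); best=2680 via (B,hash)
  {AD}: card=1000; try (A,hash)→1320, (D,merge)→1520, (A,merge)→1540, (D,hash)→1560, (D,nl_idx)→1640, (D,nl)→8080 …(+1); best=1320 via (A,hash)
  {ACD}: card=100000; try (C,hash)→11320, (A,hash)→13520, (C,merge)→17320, (C,nl_idx)→110320, (A,merge)→153040, (C,nl)→501320 …(+1); best=11320 via (C,hash)
  {BCD}: card=600000; try (B,hash)→14080, (D,hash)→34080, (B,merge)→153360, (D,merge)→483480, (D,nl_idx)→812680, (B,nl)→1202400 …(+1); best=14080 via (B,hash)
  {ABCD}: card=6000000; try (B,hash)→113000, (A,hash)→615200, (B,merge)→1812280, (B,nl)→12011320, (A,merge)→12614720, (A,nl)→48014080; best=113000 via (B,hash)

113000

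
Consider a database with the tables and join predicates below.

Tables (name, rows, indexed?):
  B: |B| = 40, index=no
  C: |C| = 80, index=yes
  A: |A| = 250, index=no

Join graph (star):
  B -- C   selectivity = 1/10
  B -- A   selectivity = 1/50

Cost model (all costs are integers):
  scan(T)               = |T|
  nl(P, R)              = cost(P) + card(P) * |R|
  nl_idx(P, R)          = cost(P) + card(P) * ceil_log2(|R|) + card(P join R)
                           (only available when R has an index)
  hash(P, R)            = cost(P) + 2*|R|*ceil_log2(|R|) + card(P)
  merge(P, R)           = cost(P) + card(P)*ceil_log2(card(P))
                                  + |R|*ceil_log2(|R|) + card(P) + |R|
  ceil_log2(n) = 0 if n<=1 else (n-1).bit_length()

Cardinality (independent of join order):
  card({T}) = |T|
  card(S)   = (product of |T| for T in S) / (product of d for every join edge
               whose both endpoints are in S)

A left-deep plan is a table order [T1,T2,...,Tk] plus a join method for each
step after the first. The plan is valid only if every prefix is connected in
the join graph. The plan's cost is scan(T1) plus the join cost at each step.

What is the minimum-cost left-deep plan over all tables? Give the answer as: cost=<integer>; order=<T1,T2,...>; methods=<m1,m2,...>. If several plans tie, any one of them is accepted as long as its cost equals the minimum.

cost=2300; order=A,B,C; methods=hash,hash

Selinger DP (subsets sized 1..n):
  {B}: scan cost=40, card=40
  {C}: scan cost=80, card=80
  {A}: scan cost=250, card=250
  {BC}: card=320; try (C,nl_idx)→640, (B,hash)→640, (C,merge)→960, (B,merge)→1000, (C,hash)→1200, (C,nl)→3240 …(+1); best=640 via (C,nl_idx)
  {AB}: card=200; try (B,hash)→980, (A,merge)→2570, (B,merge)→2780, (A,hash)→4080, (A,nl)→10040, (B,nl)→10250; best=980 via (B,hash)
  {ABC}: card=1600; try (C,hash)→2300, (C,merge)→3420, (C,nl_idx)→3980, (A,hash)→4960, (A,merge)→6090, (C,nl)→16980 …(+1); best=2300 via (C,hash)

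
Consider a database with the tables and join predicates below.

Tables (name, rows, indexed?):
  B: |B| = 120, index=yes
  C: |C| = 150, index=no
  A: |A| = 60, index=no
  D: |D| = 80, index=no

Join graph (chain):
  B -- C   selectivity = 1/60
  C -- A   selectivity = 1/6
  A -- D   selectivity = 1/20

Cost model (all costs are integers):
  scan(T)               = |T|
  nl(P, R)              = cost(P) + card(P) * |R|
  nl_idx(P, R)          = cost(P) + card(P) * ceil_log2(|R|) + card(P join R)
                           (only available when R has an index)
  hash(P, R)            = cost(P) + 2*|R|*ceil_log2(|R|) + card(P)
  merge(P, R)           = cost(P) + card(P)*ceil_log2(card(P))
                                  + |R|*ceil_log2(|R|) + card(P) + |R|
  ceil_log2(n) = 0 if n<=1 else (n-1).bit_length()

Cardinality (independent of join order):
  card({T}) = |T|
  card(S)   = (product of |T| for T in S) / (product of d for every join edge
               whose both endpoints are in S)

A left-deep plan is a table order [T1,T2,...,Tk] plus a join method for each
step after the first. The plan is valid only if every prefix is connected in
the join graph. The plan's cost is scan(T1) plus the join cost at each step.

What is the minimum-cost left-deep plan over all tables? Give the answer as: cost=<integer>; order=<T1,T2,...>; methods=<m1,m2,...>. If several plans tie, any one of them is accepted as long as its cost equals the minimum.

Selinger DP (subsets sized 1..n):
  {B}: scan cost=120, card=120
  {C}: scan cost=150, card=150
  {A}: scan cost=60, card=60
  {D}: scan cost=80, card=80
  {BC}: card=300; try (B,nl_idx)→1500, (B,hash)→1980, (C,merge)→2430, (B,merge)→2460, (C,hash)→2640, (C,nl)→18120 …(+1); best=1500 via (B,nl_idx)
  {AC}: card=1500; try (A,hash)→1020, (C,merge)→1830, (A,merge)→1920, (C,hash)→2520, (C,nl)→9060, (A,nl)→9150; best=1020 via (A,hash)
  {AD}: card=240; try (A,hash)→880, (D,merge)→1120, (A,merge)→1140, (D,hash)→1240, (D,nl)→4860, (A,nl)→4880; best=880 via (A,hash)
  {ABC}: card=3000; try (A,hash)→2520, (B,hash)→4200, (A,merge)→4920, (B,nl_idx)→14520, (A,nl)→19500, (B,merge)→19980 …(+1); best=2520 via (A,hash)
  {ACD}: card=6000; try (C,hash)→3520, (D,hash)→3640, (C,merge)→4390, (D,merge)→19660, (C,nl)→36880, (D,nl)→121020; best=3520 via (C,hash)
  {ABCD}: card=12000; try (D,hash)→6640, (B,hash)→11200, (D,merge)→42160, (B,nl_idx)→57520, (B,merge)→88480, (D,nl)→242520 …(+1); best=6640 via (D,hash)

cost=6640; order=C,B,A,D; methods=nl_idx,hash,hash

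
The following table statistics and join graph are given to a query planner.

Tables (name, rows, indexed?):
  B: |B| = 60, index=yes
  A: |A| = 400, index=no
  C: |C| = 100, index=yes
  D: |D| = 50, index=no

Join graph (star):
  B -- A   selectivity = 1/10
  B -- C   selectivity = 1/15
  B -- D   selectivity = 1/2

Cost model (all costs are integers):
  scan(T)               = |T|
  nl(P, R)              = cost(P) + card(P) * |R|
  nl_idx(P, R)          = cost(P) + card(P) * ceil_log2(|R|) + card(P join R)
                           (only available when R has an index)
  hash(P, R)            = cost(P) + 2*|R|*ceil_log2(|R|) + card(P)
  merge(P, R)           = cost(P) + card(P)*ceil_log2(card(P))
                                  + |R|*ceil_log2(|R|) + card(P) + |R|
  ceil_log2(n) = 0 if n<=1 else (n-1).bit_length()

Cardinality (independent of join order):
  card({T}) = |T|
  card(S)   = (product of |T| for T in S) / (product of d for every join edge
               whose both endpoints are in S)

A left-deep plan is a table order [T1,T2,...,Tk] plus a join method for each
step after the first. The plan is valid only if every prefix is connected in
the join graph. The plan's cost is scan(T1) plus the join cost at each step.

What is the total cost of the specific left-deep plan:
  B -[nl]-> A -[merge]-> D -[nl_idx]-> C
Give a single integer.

875610

step 1: scan B: cost=60, card=60
step 2: join A via nl
    card(P join A) = 60*400/(10) = 2400
    cost = 60 + 60*400 = 24060
step 3: join D via merge
    card(P join D) = 2400*50/(2) = 60000
    cost = 24060 + 2400*12 + 50*6 + 2400 + 50 = 55610
step 4: join C via nl_idx
    card(P join C) = 60000*100/(15) = 400000
    cost = 55610 + 60000*7 + 400000 = 875610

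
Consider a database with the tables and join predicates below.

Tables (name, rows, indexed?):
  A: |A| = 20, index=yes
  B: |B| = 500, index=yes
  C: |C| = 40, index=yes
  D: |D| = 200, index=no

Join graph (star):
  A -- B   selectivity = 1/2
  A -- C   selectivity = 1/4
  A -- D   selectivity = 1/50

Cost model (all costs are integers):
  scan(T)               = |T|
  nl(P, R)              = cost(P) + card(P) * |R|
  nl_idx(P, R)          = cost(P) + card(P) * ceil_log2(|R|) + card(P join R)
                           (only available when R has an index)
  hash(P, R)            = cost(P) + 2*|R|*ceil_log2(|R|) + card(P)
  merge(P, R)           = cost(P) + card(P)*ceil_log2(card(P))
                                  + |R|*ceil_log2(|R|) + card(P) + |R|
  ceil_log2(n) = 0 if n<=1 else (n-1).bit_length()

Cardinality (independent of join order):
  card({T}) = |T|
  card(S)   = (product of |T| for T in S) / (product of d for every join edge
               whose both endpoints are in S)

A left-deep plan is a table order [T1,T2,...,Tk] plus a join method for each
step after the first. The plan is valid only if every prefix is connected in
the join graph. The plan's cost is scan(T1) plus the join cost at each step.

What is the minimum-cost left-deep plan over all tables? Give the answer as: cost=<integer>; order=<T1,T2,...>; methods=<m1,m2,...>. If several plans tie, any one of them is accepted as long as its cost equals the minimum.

Selinger DP (subsets sized 1..n):
  {A}: scan cost=20, card=20
  {B}: scan cost=500, card=500
  {C}: scan cost=40, card=40
  {D}: scan cost=200, card=200
  {AB}: card=5000; try (A,hash)→1200, (B,merge)→5140, (B,nl_idx)→5200, (A,merge)→5620, (A,nl_idx)→8000, (B,hash)→9040 …(+2); best=1200 via (A,hash)
  {AC}: card=200; try (A,hash)→280, (C,nl_idx)→340, (C,merge)→420, (A,merge)→440, (A,nl_idx)→440, (C,hash)→520 …(+2); best=280 via (A,hash)
  {AD}: card=80; try (A,hash)→600, (A,nl_idx)→1280, (D,merge)→1940, (A,merge)→2120, (D,hash)→3240, (D,nl)→4020 …(+1); best=600 via (A,hash)
  {ABC}: card=50000; try (C,hash)→6680, (B,merge)→7080, (B,hash)→9480, (B,nl_idx)→52080, (C,merge)→71480, (C,nl_idx)→81200 …(+2); best=6680 via (C,hash)
  {ABD}: card=20000; try (B,merge)→6240, (D,hash)→9400, (B,hash)→9680, (B,nl_idx)→21320, (B,nl)→40600, (D,merge)→73000 …(+1); best=6240 via (B,merge)
  {ACD}: card=800; try (C,hash)→1160, (C,merge)→1520, (C,nl_idx)→1880, (D,hash)→3680, (C,nl)→3800, (D,merge)→3880 …(+1); best=1160 via (C,hash)
  {ABCD}: card=200000; try (B,hash)→10960, (B,merge)→14960, (C,hash)→26720, (D,hash)→59880, (B,nl_idx)→208360, (C,nl_idx)→326240 …(+5); best=10960 via (B,hash)

cost=10960; order=D,A,C,B; methods=hash,hash,hash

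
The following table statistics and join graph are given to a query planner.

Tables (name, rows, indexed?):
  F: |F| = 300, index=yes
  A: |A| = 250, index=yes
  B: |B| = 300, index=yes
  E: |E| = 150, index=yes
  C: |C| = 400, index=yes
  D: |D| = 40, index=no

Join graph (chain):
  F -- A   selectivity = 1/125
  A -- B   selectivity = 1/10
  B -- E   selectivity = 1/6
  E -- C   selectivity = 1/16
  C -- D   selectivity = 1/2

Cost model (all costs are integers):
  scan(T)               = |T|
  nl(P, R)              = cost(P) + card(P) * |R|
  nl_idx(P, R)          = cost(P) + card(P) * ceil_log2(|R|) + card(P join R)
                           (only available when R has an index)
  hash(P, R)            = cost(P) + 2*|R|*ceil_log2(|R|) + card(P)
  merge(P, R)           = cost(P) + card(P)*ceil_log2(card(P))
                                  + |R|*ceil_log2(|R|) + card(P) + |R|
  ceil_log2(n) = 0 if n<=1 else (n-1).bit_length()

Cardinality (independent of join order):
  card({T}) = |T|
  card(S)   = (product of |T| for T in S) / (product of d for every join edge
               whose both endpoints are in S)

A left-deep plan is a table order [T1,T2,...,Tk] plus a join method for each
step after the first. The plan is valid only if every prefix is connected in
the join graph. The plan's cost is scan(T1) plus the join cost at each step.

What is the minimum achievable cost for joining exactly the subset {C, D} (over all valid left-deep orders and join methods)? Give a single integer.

1280

Selinger DP over subsets of {C,D}:
  {C}: scan cost=400, card=400
  {D}: scan cost=40, card=40
  {CD}: card=8000; try (D,hash)→1280, (C,merge)→4320, (D,merge)→4680, (C,hash)→7280, (C,nl_idx)→8400, (C,nl)→16040 …(+1); best=1280 via (D,hash)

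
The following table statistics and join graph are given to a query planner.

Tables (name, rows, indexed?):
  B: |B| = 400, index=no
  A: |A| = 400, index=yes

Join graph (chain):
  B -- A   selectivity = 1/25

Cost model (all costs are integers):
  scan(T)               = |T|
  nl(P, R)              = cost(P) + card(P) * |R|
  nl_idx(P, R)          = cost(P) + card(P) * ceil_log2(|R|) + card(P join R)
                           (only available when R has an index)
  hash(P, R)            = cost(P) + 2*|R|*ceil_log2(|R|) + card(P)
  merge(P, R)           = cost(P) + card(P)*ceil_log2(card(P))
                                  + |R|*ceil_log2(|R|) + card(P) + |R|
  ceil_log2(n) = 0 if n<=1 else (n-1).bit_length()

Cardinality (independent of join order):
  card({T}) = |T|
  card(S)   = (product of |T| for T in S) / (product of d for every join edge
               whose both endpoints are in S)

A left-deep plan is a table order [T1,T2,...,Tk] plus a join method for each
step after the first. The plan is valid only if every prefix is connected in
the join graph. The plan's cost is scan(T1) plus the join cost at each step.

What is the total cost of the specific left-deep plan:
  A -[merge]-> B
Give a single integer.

8400

step 1: scan A: cost=400, card=400
step 2: join B via merge
    card(P join B) = 400*400/(25) = 6400
    cost = 400 + 400*9 + 400*9 + 400 + 400 = 8400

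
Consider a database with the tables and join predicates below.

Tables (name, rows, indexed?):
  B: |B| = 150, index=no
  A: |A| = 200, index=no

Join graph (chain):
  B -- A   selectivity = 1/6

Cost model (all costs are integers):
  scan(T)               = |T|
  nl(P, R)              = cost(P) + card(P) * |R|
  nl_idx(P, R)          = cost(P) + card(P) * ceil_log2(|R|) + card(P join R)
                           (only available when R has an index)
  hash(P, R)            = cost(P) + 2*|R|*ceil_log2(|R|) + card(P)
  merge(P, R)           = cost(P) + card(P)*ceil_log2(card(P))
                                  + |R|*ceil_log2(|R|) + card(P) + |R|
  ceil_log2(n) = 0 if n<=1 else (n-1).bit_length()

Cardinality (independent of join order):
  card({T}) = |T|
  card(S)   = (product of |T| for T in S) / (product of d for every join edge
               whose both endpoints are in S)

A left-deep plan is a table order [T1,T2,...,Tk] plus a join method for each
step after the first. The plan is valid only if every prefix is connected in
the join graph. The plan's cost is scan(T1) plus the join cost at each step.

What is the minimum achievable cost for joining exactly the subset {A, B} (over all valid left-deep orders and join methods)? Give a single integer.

2800

Selinger DP over subsets of {A,B}:
  {B}: scan cost=150, card=150
  {A}: scan cost=200, card=200
  {AB}: card=5000; try (B,hash)→2800, (A,merge)→3300, (B,merge)→3350, (A,hash)→3500, (A,nl)→30150, (B,nl)→30200; best=2800 via (B,hash)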